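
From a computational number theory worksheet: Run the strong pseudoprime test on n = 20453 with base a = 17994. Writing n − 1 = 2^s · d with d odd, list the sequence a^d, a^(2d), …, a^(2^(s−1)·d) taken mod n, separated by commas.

6235, 14525

n − 1 = 20452 = 2^2 · 5113, so s = 2 and d = 5113.
x_0 = 17994^5113 mod 20453 = 6235.
x_1 = 6235^2 mod 20453 = 14525.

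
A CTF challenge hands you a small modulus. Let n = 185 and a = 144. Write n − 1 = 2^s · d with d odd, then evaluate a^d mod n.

49

n − 1 = 184 = 2^3 · 23, so s = 3 and d = 23.
Repeated squaring mod 185: 144^1 ≡ 144, 144^2 ≡ 16, 144^4 ≡ 71, 144^8 ≡ 46, 144^16 ≡ 81.
23 = 16 + 4 + 2 + 1, so 144^23 ≡ 81·71·16·144 ≡ 49 (mod 185).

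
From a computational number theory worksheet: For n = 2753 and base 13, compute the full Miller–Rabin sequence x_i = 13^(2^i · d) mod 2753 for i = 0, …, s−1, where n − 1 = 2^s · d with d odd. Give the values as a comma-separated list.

794, 2752, 1, 1, 1, 1

n − 1 = 2752 = 2^6 · 43, so s = 6 and d = 43.
x_0 = 13^43 mod 2753 = 794.
x_1 = 794^2 mod 2753 = 2752.
x_2 = 2752^2 mod 2753 = 1.
x_3 = 1^2 mod 2753 = 1.
x_4 = 1^2 mod 2753 = 1.
x_5 = 1^2 mod 2753 = 1.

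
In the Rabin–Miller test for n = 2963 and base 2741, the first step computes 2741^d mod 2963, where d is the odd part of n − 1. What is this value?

1

n − 1 = 2962 = 2^1 · 1481, so s = 1 and d = 1481.
Repeated squaring mod 2963: 2741^1 ≡ 2741, 2741^2 ≡ 1876, 2741^4 ≡ 2295, 2741^8 ≡ 1774, 2741^16 ≡ 370, 2741^32 ≡ 602, 2741^64 ≡ 918, 2741^128 ≡ 1232, 2741^256 ≡ 768, 2741^512 ≡ 187, 2741^1024 ≡ 2376.
1481 = 1024 + 256 + 128 + 64 + 8 + 1, so 2741^1481 ≡ 2376·768·1232·918·1774·2741 ≡ 1 (mod 2963).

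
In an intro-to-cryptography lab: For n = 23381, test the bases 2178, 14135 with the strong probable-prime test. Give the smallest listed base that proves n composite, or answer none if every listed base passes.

2178

n − 1 = 23380 = 2^2 · 5845, so s = 2 and d = 5845.
Base 2178: x_0 = 2178^5845 mod 23381 = 17439. x_0 is neither 1 nor 23380, so continue squaring. x_1 = 17439^2 mod 23381 = 2054. Reached i = s−1 = 1 without hitting −1: 2178 is a Miller–Rabin witness and 23381 is composite.
Base 14135: x_0 = 14135^5845 mod 23381 = 7093. x_0 is neither 1 nor 23380, so continue squaring. x_1 = 7093^2 mod 23381 = 18118. Reached i = s−1 = 1 without hitting −1: 14135 is a Miller–Rabin witness and 23381 is composite.
The smallest witness among the given bases is 2178.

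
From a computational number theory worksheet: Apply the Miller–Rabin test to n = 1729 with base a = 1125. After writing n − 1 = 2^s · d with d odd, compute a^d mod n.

1084

n − 1 = 1728 = 2^6 · 27, so s = 6 and d = 27.
1125^27 mod 1729 = 1084.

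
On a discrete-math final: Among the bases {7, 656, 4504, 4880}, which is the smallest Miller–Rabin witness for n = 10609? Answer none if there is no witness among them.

n − 1 = 10608 = 2^4 · 663, so s = 4 and d = 663.
Base 7: x_0 = 7^663 mod 10609 = 6696. x_0 is neither 1 nor 10608, so continue squaring. x_1 = 6696^2 mod 10609 = 2782. x_2 = 2782^2 mod 10609 = 5563. x_3 = 5563^2 mod 10609 = 516. Reached i = s−1 = 3 without hitting −1: 7 is a Miller–Rabin witness and 10609 is composite.
Base 656: x_0 = 656^663 mod 10609 = 4739. x_0 is neither 1 nor 10608, so continue squaring. x_1 = 4739^2 mod 10609 = 9477. x_2 = 9477^2 mod 10609 = 8344. x_3 = 8344^2 mod 10609 = 6078. Reached i = s−1 = 3 without hitting −1: 656 is a Miller–Rabin witness and 10609 is composite.
Base 4504: x_0 = 4504^663 mod 10609 = 4943. x_0 is neither 1 nor 10608, so continue squaring. x_1 = 4943^2 mod 10609 = 722. x_2 = 722^2 mod 10609 = 1443. x_3 = 1443^2 mod 10609 = 2885. Reached i = s−1 = 3 without hitting −1: 4504 is a Miller–Rabin witness and 10609 is composite.
Base 4880: x_0 = 4880^663 mod 10609 = 7827. x_0 is neither 1 nor 10608, so continue squaring. x_1 = 7827^2 mod 10609 = 5563. x_2 = 5563^2 mod 10609 = 516. x_3 = 516^2 mod 10609 = 1031. Reached i = s−1 = 3 without hitting −1: 4880 is a Miller–Rabin witness and 10609 is composite.
The smallest witness among the given bases is 7.

7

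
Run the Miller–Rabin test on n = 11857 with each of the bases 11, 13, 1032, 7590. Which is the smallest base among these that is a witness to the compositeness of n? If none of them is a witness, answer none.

n − 1 = 11856 = 2^4 · 741, so s = 4 and d = 741.
Base 11: x_0 = 11^741 mod 11857 = 9332. x_0 is neither 1 nor 11856, so continue squaring. x_1 = 9332^2 mod 11857 = 8416. x_2 = 8416^2 mod 11857 = 7195. x_3 = 7195^2 mod 11857 = 363. Reached i = s−1 = 3 without hitting −1: 11 is a Miller–Rabin witness and 11857 is composite.
Base 13: x_0 = 13^741 mod 11857 = 9498. x_0 is neither 1 nor 11856, so continue squaring. x_1 = 9498^2 mod 11857 = 3948. x_2 = 3948^2 mod 11857 = 6606. x_3 = 6606^2 mod 11857 = 5476. Reached i = s−1 = 3 without hitting −1: 13 is a Miller–Rabin witness and 11857 is composite.
Base 1032: x_0 = 1032^741 mod 11857 = 1683. x_0 is neither 1 nor 11856, so continue squaring. x_1 = 1683^2 mod 11857 = 10523. x_2 = 10523^2 mod 11857 = 1006. x_3 = 1006^2 mod 11857 = 4191. Reached i = s−1 = 3 without hitting −1: 1032 is a Miller–Rabin witness and 11857 is composite.
Base 7590: x_0 = 7590^741 mod 11857 = 215. x_0 is neither 1 nor 11856, so continue squaring. x_1 = 215^2 mod 11857 = 10654. x_2 = 10654^2 mod 11857 = 655. x_3 = 655^2 mod 11857 = 2173. Reached i = s−1 = 3 without hitting −1: 7590 is a Miller–Rabin witness and 11857 is composite.
The smallest witness among the given bases is 11.

11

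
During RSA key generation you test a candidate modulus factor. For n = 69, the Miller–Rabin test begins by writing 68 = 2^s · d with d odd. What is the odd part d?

Halving: 68 → 34 → 17; 17 is odd.
So 68 = 2^2 · 17.

17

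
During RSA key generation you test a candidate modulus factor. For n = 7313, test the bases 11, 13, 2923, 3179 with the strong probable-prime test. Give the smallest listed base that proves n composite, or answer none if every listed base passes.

11

n − 1 = 7312 = 2^4 · 457, so s = 4 and d = 457.
Base 11: x_0 = 11^457 mod 7313 = 4778. x_0 is neither 1 nor 7312, so continue squaring. x_1 = 4778^2 mod 7313 = 5411. x_2 = 5411^2 mod 7313 = 4982. x_3 = 4982^2 mod 7313 = 2. Reached i = s−1 = 3 without hitting −1: 11 is a Miller–Rabin witness and 7313 is composite.
Base 13: x_0 = 13^457 mod 7313 = 2742. x_0 is neither 1 nor 7312, so continue squaring. x_1 = 2742^2 mod 7313 = 800. x_2 = 800^2 mod 7313 = 3769. x_3 = 3769^2 mod 7313 = 3515. Reached i = s−1 = 3 without hitting −1: 13 is a Miller–Rabin witness and 7313 is composite.
Base 2923: x_0 = 2923^457 mod 7313 = 73. x_0 is neither 1 nor 7312, so continue squaring. x_1 = 73^2 mod 7313 = 5329. x_2 = 5329^2 mod 7313 = 1862. x_3 = 1862^2 mod 7313 = 682. Reached i = s−1 = 3 without hitting −1: 2923 is a Miller–Rabin witness and 7313 is composite.
Base 3179: x_0 = 3179^457 mod 7313 = 1164. x_0 is neither 1 nor 7312, so continue squaring. x_1 = 1164^2 mod 7313 = 1991. x_2 = 1991^2 mod 7313 = 435. x_3 = 435^2 mod 7313 = 6400. Reached i = s−1 = 3 without hitting −1: 3179 is a Miller–Rabin witness and 7313 is composite.
The smallest witness among the given bases is 11.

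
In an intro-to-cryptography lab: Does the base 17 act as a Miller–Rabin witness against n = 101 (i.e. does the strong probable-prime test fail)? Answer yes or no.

n − 1 = 100 = 2^2 · 25, so s = 2 and d = 25.
Repeated squaring mod 101: 17^1 ≡ 17, 17^2 ≡ 87, 17^4 ≡ 95, 17^8 ≡ 36, 17^16 ≡ 84.
25 = 16 + 8 + 1, so 17^25 ≡ 84·36·17 ≡ 100 (mod 101).
x_0 = 17^25 mod 101 = 100.
x_0 = 100 ≡ −1, so 17 is not a witness.

no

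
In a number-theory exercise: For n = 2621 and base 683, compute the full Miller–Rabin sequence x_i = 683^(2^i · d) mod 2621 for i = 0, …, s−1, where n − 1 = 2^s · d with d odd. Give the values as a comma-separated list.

n − 1 = 2620 = 2^2 · 655, so s = 2 and d = 655.
x_0 = 683^655 mod 2621 = 2620.
x_1 = 2620^2 mod 2621 = 1.

2620, 1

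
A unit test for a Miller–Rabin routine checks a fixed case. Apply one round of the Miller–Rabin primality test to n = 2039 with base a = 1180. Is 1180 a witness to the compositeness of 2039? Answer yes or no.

no

n − 1 = 2038 = 2^1 · 1019, so s = 1 and d = 1019.
x_0 = 1180^1019 mod 2039 = 1.
x_0 = 1, so 1180 is not a witness.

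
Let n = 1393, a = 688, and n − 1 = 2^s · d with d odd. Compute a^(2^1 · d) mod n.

848

n − 1 = 1392 = 2^4 · 87, so s = 4 and d = 87.
x_0 = 688^87 mod 1393 = 1093.
x_1 = 1093^2 mod 1393 = 848.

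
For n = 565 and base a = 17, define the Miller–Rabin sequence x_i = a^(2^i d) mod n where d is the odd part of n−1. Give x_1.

389

n − 1 = 564 = 2^2 · 141, so s = 2 and d = 141.
x_0 = 17^141 mod 565 = 197.
x_1 = 197^2 mod 565 = 389.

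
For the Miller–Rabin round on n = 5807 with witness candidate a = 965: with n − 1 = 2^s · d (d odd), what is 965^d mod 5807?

1

n − 1 = 5806 = 2^1 · 2903, so s = 1 and d = 2903.
Repeated squaring mod 5807: 965^1 ≡ 965, 965^2 ≡ 2105, 965^4 ≡ 284, 965^8 ≡ 5165, 965^16 ≡ 5674, 965^32 ≡ 268, 965^64 ≡ 2140, 965^128 ≡ 3684, 965^256 ≡ 897, 965^512 ≡ 3243, 965^1024 ≡ 572, 965^2048 ≡ 1992.
2903 = 2048 + 512 + 256 + 64 + 16 + 4 + 2 + 1, so 965^2903 ≡ 1992·3243·897·2140·5674·284·2105·965 ≡ 1 (mod 5807).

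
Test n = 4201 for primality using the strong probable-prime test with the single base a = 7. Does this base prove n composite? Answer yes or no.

no

n − 1 = 4200 = 2^3 · 525, so s = 3 and d = 525.
By repeated squaring, 7^525 ≡ 1154 (mod 4201).
x_0 = 7^525 mod 4201 = 1154.
x_0 is neither 1 nor 4200, so continue squaring.
x_1 = 1154^2 mod 4201 = 4200.
x_1 ≡ −1, so 7 is not a witness.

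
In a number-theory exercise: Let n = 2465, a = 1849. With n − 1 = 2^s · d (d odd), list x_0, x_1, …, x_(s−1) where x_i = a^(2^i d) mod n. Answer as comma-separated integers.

n − 1 = 2464 = 2^5 · 77, so s = 5 and d = 77.
x_0 = 1849^77 mod 2465 = 1594.
x_1 = 1594^2 mod 2465 = 1886.
x_2 = 1886^2 mod 2465 = 1.
x_3 = 1^2 mod 2465 = 1.
x_4 = 1^2 mod 2465 = 1.

1594, 1886, 1, 1, 1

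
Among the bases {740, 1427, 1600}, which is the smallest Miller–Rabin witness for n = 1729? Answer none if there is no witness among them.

none

n − 1 = 1728 = 2^6 · 27, so s = 6 and d = 27.
Base 740: x_0 = 740^27 mod 1729 = 1728. x_0 = 1728 ≡ −1, so 740 is not a witness.
Base 1427: x_0 = 1427^27 mod 1729 = 1728. x_0 = 1728 ≡ −1, so 1427 is not a witness.
Base 1600: x_0 = 1600^27 mod 1729 = 1. x_0 = 1, so 1600 is not a witness.
No listed base is a witness for 1729.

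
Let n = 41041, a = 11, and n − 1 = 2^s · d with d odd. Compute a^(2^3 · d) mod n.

n − 1 = 41040 = 2^4 · 2565, so s = 4 and d = 2565.
x_0 = 11^2565 mod 41041 = 4103.
x_1 = 4103^2 mod 41041 = 7799.
x_2 = 7799^2 mod 41041 = 1639.
x_3 = 1639^2 mod 41041 = 18656.

18656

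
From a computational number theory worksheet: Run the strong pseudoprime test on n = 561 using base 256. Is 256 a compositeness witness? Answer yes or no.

no

n − 1 = 560 = 2^4 · 35, so s = 4 and d = 35.
x_0 = 256^35 mod 561 = 1.
x_0 = 1, so 256 is not a witness.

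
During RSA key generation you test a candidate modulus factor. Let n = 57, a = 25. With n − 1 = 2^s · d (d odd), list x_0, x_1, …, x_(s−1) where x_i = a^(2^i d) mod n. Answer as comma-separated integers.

n − 1 = 56 = 2^3 · 7, so s = 3 and d = 7.
x_0 = 25^7 mod 57 = 28.
x_1 = 28^2 mod 57 = 43.
x_2 = 43^2 mod 57 = 25.

28, 43, 25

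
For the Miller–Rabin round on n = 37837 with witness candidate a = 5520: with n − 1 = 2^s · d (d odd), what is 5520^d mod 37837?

17695

n − 1 = 37836 = 2^2 · 9459, so s = 2 and d = 9459.
Repeated squaring mod 37837: 5520^1 ≡ 5520, 5520^2 ≡ 11615, 5520^4 ≡ 19320, 5520^8 ≡ 395, 5520^16 ≡ 4677, 5520^32 ≡ 4543, 5520^64 ≡ 17684, 5520^128 ≡ 1051, 5520^256 ≡ 7328, 5520^512 ≡ 8881, 5520^1024 ≡ 19853, 5520^2048 ≡ 31417, 5520^4096 ≡ 11907, 5520^8192 ≡ 1410.
9459 = 8192 + 1024 + 128 + 64 + 32 + 16 + 2 + 1, so 5520^9459 ≡ 1410·19853·1051·17684·4543·4677·11615·5520 ≡ 17695 (mod 37837).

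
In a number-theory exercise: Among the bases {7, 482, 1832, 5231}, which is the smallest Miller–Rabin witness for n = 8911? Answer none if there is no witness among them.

n − 1 = 8910 = 2^1 · 4455, so s = 1 and d = 4455.
Base 7: x_0 = 7^4455 mod 8911 = 1540. x_0 ∉ {1, 8910} and s = 1, so 7 is a Miller–Rabin witness and 8911 is composite.
Base 482: x_0 = 482^4455 mod 8911 = 2813. x_0 ∉ {1, 8910} and s = 1, so 482 is a Miller–Rabin witness and 8911 is composite.
Base 1832: x_0 = 1832^4455 mod 8911 = 8644. x_0 ∉ {1, 8910} and s = 1, so 1832 is a Miller–Rabin witness and 8911 is composite.
Base 5231: x_0 = 5231^4455 mod 8911 = 267. x_0 ∉ {1, 8910} and s = 1, so 5231 is a Miller–Rabin witness and 8911 is composite.
The smallest witness among the given bases is 7.

7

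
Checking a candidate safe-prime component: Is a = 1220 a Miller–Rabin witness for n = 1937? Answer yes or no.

n − 1 = 1936 = 2^4 · 121, so s = 4 and d = 121.
Repeated squaring mod 1937: 1220^1 ≡ 1220, 1220^2 ≡ 784, 1220^4 ≡ 627, 1220^8 ≡ 1855, 1220^16 ≡ 913, 1220^32 ≡ 659, 1220^64 ≡ 393.
121 = 64 + 32 + 16 + 8 + 1, so 1220^121 ≡ 393·659·913·1855·1220 ≡ 1272 (mod 1937).
x_0 = 1220^121 mod 1937 = 1272.
x_0 is neither 1 nor 1936, so continue squaring.
x_1 = 1272^2 mod 1937 = 589.
x_2 = 589^2 mod 1937 = 198.
x_3 = 198^2 mod 1937 = 464.
Reached i = s−1 = 3 without hitting −1: 1220 is a Miller–Rabin witness and 1937 is composite.

yes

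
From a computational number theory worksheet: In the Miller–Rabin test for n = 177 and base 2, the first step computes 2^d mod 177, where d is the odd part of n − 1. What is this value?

n − 1 = 176 = 2^4 · 11, so s = 4 and d = 11.
2^11 mod 177 = 101.

101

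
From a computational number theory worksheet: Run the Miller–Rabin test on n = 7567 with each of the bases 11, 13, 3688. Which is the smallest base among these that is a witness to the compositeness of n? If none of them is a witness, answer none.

n − 1 = 7566 = 2^1 · 3783, so s = 1 and d = 3783.
Base 11: x_0 = 11^3783 mod 7567 = 274. x_0 ∉ {1, 7566} and s = 1, so 11 is a Miller–Rabin witness and 7567 is composite.
Base 13: x_0 = 13^3783 mod 7567 = 2799. x_0 ∉ {1, 7566} and s = 1, so 13 is a Miller–Rabin witness and 7567 is composite.
Base 3688: x_0 = 3688^3783 mod 7567 = 5753. x_0 ∉ {1, 7566} and s = 1, so 3688 is a Miller–Rabin witness and 7567 is composite.
The smallest witness among the given bases is 11.

11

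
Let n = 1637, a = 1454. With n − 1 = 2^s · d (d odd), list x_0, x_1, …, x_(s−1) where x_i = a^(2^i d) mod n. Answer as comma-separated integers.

n − 1 = 1636 = 2^2 · 409, so s = 2 and d = 409.
x_0 = 1454^409 mod 1637 = 1.
x_1 = 1^2 mod 1637 = 1.

1, 1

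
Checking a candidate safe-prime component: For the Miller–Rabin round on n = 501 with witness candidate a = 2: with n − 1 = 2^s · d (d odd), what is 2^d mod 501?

488

n − 1 = 500 = 2^2 · 125, so s = 2 and d = 125.
2^125 mod 501 = 488.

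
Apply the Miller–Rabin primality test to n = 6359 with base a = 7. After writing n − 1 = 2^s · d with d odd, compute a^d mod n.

n − 1 = 6358 = 2^1 · 3179, so s = 1 and d = 3179.
By repeated squaring, 7^3179 ≡ 1 (mod 6359).

1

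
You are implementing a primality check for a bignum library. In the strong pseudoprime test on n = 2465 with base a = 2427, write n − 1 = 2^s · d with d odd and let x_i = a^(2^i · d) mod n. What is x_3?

n − 1 = 2464 = 2^5 · 77, so s = 5 and d = 77.
Repeated squaring mod 2465: 2427^1 ≡ 2427, 2427^2 ≡ 1444, 2427^4 ≡ 2211, 2427^8 ≡ 426, 2427^16 ≡ 1531, 2427^32 ≡ 2211, 2427^64 ≡ 426.
77 = 64 + 8 + 4 + 1, so 2427^77 ≡ 426·426·2211·2427 ≡ 2002 (mod 2465).
x_0 = 2002.
x_1 = 2002^2 mod 2465 = 2379.
x_2 = 2379^2 mod 2465 = 1.
x_3 = 1^2 mod 2465 = 1.

1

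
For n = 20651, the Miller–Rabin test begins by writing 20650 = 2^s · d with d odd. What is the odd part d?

Halving: 20650 → 10325; 10325 is odd.
So 20650 = 2^1 · 10325.

10325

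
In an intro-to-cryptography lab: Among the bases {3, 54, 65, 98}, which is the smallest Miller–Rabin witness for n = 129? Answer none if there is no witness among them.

n − 1 = 128 = 2^7 · 1, so s = 7 and d = 1.
Base 3: x_0 = 3^1 mod 129 = 3. x_0 is neither 1 nor 128, so continue squaring. x_1 = 3^2 mod 129 = 9. x_2 = 9^2 mod 129 = 81. x_3 = 81^2 mod 129 = 111. x_4 = 111^2 mod 129 = 66. x_5 = 66^2 mod 129 = 99. x_6 = 99^2 mod 129 = 126. Reached i = s−1 = 6 without hitting −1: 3 is a Miller–Rabin witness and 129 is composite.
Base 54: x_0 = 54^1 mod 129 = 54. x_0 is neither 1 nor 128, so continue squaring. x_1 = 54^2 mod 129 = 78. x_2 = 78^2 mod 129 = 21. x_3 = 21^2 mod 129 = 54. x_4 = 54^2 mod 129 = 78. x_5 = 78^2 mod 129 = 21. x_6 = 21^2 mod 129 = 54. Reached i = s−1 = 6 without hitting −1: 54 is a Miller–Rabin witness and 129 is composite.
Base 65: x_0 = 65^1 mod 129 = 65. x_0 is neither 1 nor 128, so continue squaring. x_1 = 65^2 mod 129 = 97. x_2 = 97^2 mod 129 = 121. x_3 = 121^2 mod 129 = 64. x_4 = 64^2 mod 129 = 97. x_5 = 97^2 mod 129 = 121. x_6 = 121^2 mod 129 = 64. Reached i = s−1 = 6 without hitting −1: 65 is a Miller–Rabin witness and 129 is composite.
Base 98: x_0 = 98^1 mod 129 = 98. x_0 is neither 1 nor 128, so continue squaring. x_1 = 98^2 mod 129 = 58. x_2 = 58^2 mod 129 = 10. x_3 = 10^2 mod 129 = 100. x_4 = 100^2 mod 129 = 67. x_5 = 67^2 mod 129 = 103. x_6 = 103^2 mod 129 = 31. Reached i = s−1 = 6 without hitting −1: 98 is a Miller–Rabin witness and 129 is composite.
The smallest witness among the given bases is 3.

3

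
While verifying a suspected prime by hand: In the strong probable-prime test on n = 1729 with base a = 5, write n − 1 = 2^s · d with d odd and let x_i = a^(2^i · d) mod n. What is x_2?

n − 1 = 1728 = 2^6 · 27, so s = 6 and d = 27.
x_0 = 5^27 mod 1729 = 1217.
x_1 = 1217^2 mod 1729 = 1065.
x_2 = 1065^2 mod 1729 = 1.

1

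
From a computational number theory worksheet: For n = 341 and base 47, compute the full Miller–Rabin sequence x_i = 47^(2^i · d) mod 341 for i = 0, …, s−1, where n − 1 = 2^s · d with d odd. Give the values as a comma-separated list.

n − 1 = 340 = 2^2 · 85, so s = 2 and d = 85.
x_0 = 47^85 mod 341 = 1.
x_1 = 1^2 mod 341 = 1.

1, 1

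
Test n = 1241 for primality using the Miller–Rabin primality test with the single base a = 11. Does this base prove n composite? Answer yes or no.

n − 1 = 1240 = 2^3 · 155, so s = 3 and d = 155.
x_0 = 11^155 mod 1241 = 1202.
x_0 is neither 1 nor 1240, so continue squaring.
x_1 = 1202^2 mod 1241 = 280.
x_2 = 280^2 mod 1241 = 217.
Reached i = s−1 = 2 without hitting −1: 11 is a Miller–Rabin witness and 1241 is composite.

yes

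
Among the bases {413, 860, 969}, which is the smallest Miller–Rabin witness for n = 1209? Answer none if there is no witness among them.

413

n − 1 = 1208 = 2^3 · 151, so s = 3 and d = 151.
Base 413: x_0 = 413^151 mod 1209 = 413. x_0 is neither 1 nor 1208, so continue squaring. x_1 = 413^2 mod 1209 = 100. x_2 = 100^2 mod 1209 = 328. Reached i = s−1 = 2 without hitting −1: 413 is a Miller–Rabin witness and 1209 is composite.
Base 860: x_0 = 860^151 mod 1209 = 674. x_0 is neither 1 nor 1208, so continue squaring. x_1 = 674^2 mod 1209 = 901. x_2 = 901^2 mod 1209 = 562. Reached i = s−1 = 2 without hitting −1: 860 is a Miller–Rabin witness and 1209 is composite.
Base 969: x_0 = 969^151 mod 1209 = 318. x_0 is neither 1 nor 1208, so continue squaring. x_1 = 318^2 mod 1209 = 777. x_2 = 777^2 mod 1209 = 438. Reached i = s−1 = 2 without hitting −1: 969 is a Miller–Rabin witness and 1209 is composite.
The smallest witness among the given bases is 413.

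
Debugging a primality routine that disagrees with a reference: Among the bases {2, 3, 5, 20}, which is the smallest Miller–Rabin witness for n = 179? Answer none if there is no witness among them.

n − 1 = 178 = 2^1 · 89, so s = 1 and d = 89.
Base 2: x_0 = 2^89 mod 179 = 178. x_0 = 178 ≡ −1, so 2 is not a witness.
Base 3: x_0 = 3^89 mod 179 = 1. x_0 = 1, so 3 is not a witness.
Base 5: x_0 = 5^89 mod 179 = 1. x_0 = 1, so 5 is not a witness.
Base 20: x_0 = 20^89 mod 179 = 1. x_0 = 1, so 20 is not a witness.
No listed base is a witness for 179.

none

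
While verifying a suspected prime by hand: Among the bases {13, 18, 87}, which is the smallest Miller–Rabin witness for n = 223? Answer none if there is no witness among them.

none

n − 1 = 222 = 2^1 · 111, so s = 1 and d = 111.
Base 13: x_0 = 13^111 mod 223 = 222. x_0 = 222 ≡ −1, so 13 is not a witness.
Base 18: x_0 = 18^111 mod 223 = 1. x_0 = 1, so 18 is not a witness.
Base 87: x_0 = 87^111 mod 223 = 222. x_0 = 222 ≡ −1, so 87 is not a witness.
No listed base is a witness for 223.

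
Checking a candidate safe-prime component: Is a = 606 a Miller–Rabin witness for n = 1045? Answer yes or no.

no

n − 1 = 1044 = 2^2 · 261, so s = 2 and d = 261.
By repeated squaring, 606^261 ≡ 1 (mod 1045).
x_0 = 606^261 mod 1045 = 1.
x_0 = 1, so 606 is not a witness.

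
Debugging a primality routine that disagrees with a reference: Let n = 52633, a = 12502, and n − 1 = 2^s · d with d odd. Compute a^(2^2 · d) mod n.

n − 1 = 52632 = 2^3 · 6579, so s = 3 and d = 6579.
x_0 = 12502^6579 mod 52633 = 11123.
x_1 = 11123^2 mod 52633 = 33579.
x_2 = 33579^2 mod 52633 = 45115.

45115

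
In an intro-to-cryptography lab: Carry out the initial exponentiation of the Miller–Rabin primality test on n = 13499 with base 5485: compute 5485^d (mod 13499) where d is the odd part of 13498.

n − 1 = 13498 = 2^1 · 6749, so s = 1 and d = 6749.
5485^6749 mod 13499 = 13498.

13498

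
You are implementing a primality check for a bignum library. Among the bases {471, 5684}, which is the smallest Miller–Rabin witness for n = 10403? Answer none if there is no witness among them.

471

n − 1 = 10402 = 2^1 · 5201, so s = 1 and d = 5201.
Base 471: x_0 = 471^5201 mod 10403 = 3097. x_0 ∉ {1, 10402} and s = 1, so 471 is a Miller–Rabin witness and 10403 is composite.
Base 5684: x_0 = 5684^5201 mod 10403 = 9926. x_0 ∉ {1, 10402} and s = 1, so 5684 is a Miller–Rabin witness and 10403 is composite.
The smallest witness among the given bases is 471.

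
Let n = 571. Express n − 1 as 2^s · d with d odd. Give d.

285

Halving: 570 → 285; 285 is odd.
So 570 = 2^1 · 285.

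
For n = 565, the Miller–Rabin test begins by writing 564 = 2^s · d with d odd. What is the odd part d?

141

Halving: 564 → 282 → 141; 141 is odd.
So 564 = 2^2 · 141.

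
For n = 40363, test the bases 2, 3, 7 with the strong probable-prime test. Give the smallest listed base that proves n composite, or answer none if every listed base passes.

n − 1 = 40362 = 2^1 · 20181, so s = 1 and d = 20181.
Base 2: x_0 = 2^20181 mod 40363 = 14023. x_0 ∉ {1, 40362} and s = 1, so 2 is a Miller–Rabin witness and 40363 is composite.
Base 3: x_0 = 3^20181 mod 40363 = 6452. x_0 ∉ {1, 40362} and s = 1, so 3 is a Miller–Rabin witness and 40363 is composite.
Base 7: x_0 = 7^20181 mod 40363 = 28436. x_0 ∉ {1, 40362} and s = 1, so 7 is a Miller–Rabin witness and 40363 is composite.
The smallest witness among the given bases is 2.

2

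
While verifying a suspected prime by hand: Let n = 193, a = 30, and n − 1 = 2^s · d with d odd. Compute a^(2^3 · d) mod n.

n − 1 = 192 = 2^6 · 3, so s = 6 and d = 3.
x_0 = 30^3 mod 193 = 173.
x_1 = 173^2 mod 193 = 14.
x_2 = 14^2 mod 193 = 3.
x_3 = 3^2 mod 193 = 9.

9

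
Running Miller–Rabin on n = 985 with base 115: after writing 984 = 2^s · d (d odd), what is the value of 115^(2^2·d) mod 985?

565

n − 1 = 984 = 2^3 · 123, so s = 3 and d = 123.
Repeated squaring mod 985: 115^1 ≡ 115, 115^2 ≡ 420, 115^4 ≡ 85, 115^8 ≡ 330, 115^16 ≡ 550, 115^32 ≡ 105, 115^64 ≡ 190.
123 = 64 + 32 + 16 + 8 + 2 + 1, so 115^123 ≡ 190·105·550·330·420·115 ≡ 635 (mod 985).
x_0 = 635.
x_1 = 635^2 mod 985 = 360.
x_2 = 360^2 mod 985 = 565.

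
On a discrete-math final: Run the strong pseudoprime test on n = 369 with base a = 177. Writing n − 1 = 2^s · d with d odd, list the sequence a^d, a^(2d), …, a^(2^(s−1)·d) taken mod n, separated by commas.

99, 207, 45, 180

n − 1 = 368 = 2^4 · 23, so s = 4 and d = 23.
x_0 = 177^23 mod 369 = 99.
x_1 = 99^2 mod 369 = 207.
x_2 = 207^2 mod 369 = 45.
x_3 = 45^2 mod 369 = 180.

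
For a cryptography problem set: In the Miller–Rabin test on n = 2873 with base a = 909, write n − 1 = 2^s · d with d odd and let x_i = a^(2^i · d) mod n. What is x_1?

n − 1 = 2872 = 2^3 · 359, so s = 3 and d = 359.
Repeated squaring mod 2873: 909^1 ≡ 909, 909^2 ≡ 1730, 909^4 ≡ 2107, 909^8 ≡ 664, 909^16 ≡ 1327, 909^32 ≡ 2653, 909^64 ≡ 2432, 909^128 ≡ 1990, 909^256 ≡ 1106.
359 = 256 + 64 + 32 + 4 + 2 + 1, so 909^359 ≡ 1106·2432·2653·2107·1730·909 ≡ 2378 (mod 2873).
x_0 = 2378.
x_1 = 2378^2 mod 2873 = 820.

820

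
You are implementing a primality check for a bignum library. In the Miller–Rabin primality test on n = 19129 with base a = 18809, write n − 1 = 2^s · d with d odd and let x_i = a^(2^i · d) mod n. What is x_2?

n − 1 = 19128 = 2^3 · 2391, so s = 3 and d = 2391.
Repeated squaring mod 19129: 18809^1 ≡ 18809, 18809^2 ≡ 6755, 18809^4 ≡ 7360, 18809^8 ≡ 15401, 18809^16 ≡ 10330, 18809^32 ≡ 7338, 18809^64 ≡ 17238, 18809^128 ≡ 17887, 18809^256 ≡ 12244, 18809^512 ≡ 1563, 18809^1024 ≡ 13586, 18809^2048 ≡ 3675.
2391 = 2048 + 256 + 64 + 16 + 4 + 2 + 1, so 18809^2391 ≡ 3675·12244·17238·10330·7360·6755·18809 ≡ 15014 (mod 19129).
x_0 = 15014.
x_1 = 15014^2 mod 19129 = 4060.
x_2 = 4060^2 mod 19129 = 13531.

13531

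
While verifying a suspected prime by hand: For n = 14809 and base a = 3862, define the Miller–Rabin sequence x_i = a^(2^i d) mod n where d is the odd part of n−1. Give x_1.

11407

n − 1 = 14808 = 2^3 · 1851, so s = 3 and d = 1851.
x_0 = 3862^1851 mod 14809 = 10459.
x_1 = 10459^2 mod 14809 = 11407.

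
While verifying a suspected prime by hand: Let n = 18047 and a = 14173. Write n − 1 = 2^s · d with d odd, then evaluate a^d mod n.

1

n − 1 = 18046 = 2^1 · 9023, so s = 1 and d = 9023.
Repeated squaring mod 18047: 14173^1 ≡ 14173, 14173^2 ≡ 10819, 14173^4 ≡ 15966, 14173^8 ≡ 17328, 14173^16 ≡ 11645, 14173^32 ≡ 867, 14173^64 ≡ 11762, 14173^128 ≡ 14389, 14173^256 ≡ 8137, 14173^512 ≡ 14373, 14173^1024 ≡ 17167, 14173^2048 ≡ 16426, 14173^4096 ≡ 10826, 14173^8192 ≡ 5058.
9023 = 8192 + 512 + 256 + 32 + 16 + 8 + 4 + 2 + 1, so 14173^9023 ≡ 5058·14373·8137·867·11645·17328·15966·10819·14173 ≡ 1 (mod 18047).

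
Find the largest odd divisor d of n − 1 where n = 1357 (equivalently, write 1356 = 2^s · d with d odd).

339

Halving: 1356 → 678 → 339; 339 is odd.
So 1356 = 2^2 · 339.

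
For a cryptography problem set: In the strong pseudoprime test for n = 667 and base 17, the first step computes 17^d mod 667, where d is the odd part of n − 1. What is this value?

336

n − 1 = 666 = 2^1 · 333, so s = 1 and d = 333.
Repeated squaring mod 667: 17^1 ≡ 17, 17^2 ≡ 289, 17^4 ≡ 146, 17^8 ≡ 639, 17^16 ≡ 117, 17^32 ≡ 349, 17^64 ≡ 407, 17^128 ≡ 233, 17^256 ≡ 262.
333 = 256 + 64 + 8 + 4 + 1, so 17^333 ≡ 262·407·639·146·17 ≡ 336 (mod 667).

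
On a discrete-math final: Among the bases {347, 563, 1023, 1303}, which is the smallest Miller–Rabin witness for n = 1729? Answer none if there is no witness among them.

none

n − 1 = 1728 = 2^6 · 27, so s = 6 and d = 27.
Base 347: x_0 = 347^27 mod 1729 = 1. x_0 = 1, so 347 is not a witness.
Base 563: x_0 = 563^27 mod 1729 = 1728. x_0 = 1728 ≡ −1, so 563 is not a witness.
Base 1023: x_0 = 1023^27 mod 1729 = 1. x_0 = 1, so 1023 is not a witness.
Base 1303: x_0 = 1303^27 mod 1729 = 1. x_0 = 1, so 1303 is not a witness.
No listed base is a witness for 1729.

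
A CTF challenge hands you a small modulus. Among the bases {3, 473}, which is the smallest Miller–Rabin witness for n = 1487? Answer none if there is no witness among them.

n − 1 = 1486 = 2^1 · 743, so s = 1 and d = 743.
Base 3: x_0 = 3^743 mod 1487 = 1. x_0 = 1, so 3 is not a witness.
Base 473: x_0 = 473^743 mod 1487 = 1486. x_0 = 1486 ≡ −1, so 473 is not a witness.
No listed base is a witness for 1487.

none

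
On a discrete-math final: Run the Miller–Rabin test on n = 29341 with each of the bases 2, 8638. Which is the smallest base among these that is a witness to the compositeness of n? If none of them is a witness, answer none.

none

n − 1 = 29340 = 2^2 · 7335, so s = 2 and d = 7335.
Base 2: x_0 = 2^7335 mod 29341 = 26424. x_0 is neither 1 nor 29340, so continue squaring. x_1 = 26424^2 mod 29341 = 29340. x_1 ≡ −1, so 2 is not a witness.
Base 8638: x_0 = 8638^7335 mod 29341 = 7431. x_0 is neither 1 nor 29340, so continue squaring. x_1 = 7431^2 mod 29341 = 29340. x_1 ≡ −1, so 8638 is not a witness.
No listed base is a witness for 29341.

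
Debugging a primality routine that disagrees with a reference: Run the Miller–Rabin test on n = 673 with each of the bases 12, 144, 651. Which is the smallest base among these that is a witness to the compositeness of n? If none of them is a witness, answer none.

n − 1 = 672 = 2^5 · 21, so s = 5 and d = 21.
Base 12: x_0 = 12^21 mod 673 = 58. x_0 is neither 1 nor 672, so continue squaring. x_1 = 58^2 mod 673 = 672. x_1 ≡ −1, so 12 is not a witness.
Base 144: x_0 = 144^21 mod 673 = 672. x_0 = 672 ≡ −1, so 144 is not a witness.
Base 651: x_0 = 651^21 mod 673 = 149. x_0 is neither 1 nor 672, so continue squaring. x_1 = 149^2 mod 673 = 665. x_2 = 665^2 mod 673 = 64. x_3 = 64^2 mod 673 = 58. x_4 = 58^2 mod 673 = 672. x_4 ≡ −1, so 651 is not a witness.
No listed base is a witness for 673.

none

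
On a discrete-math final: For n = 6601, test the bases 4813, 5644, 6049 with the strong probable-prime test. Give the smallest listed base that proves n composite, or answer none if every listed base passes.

n − 1 = 6600 = 2^3 · 825, so s = 3 and d = 825.
Base 4813: x_0 = 4813^825 mod 6601 = 1. x_0 = 1, so 4813 is not a witness.
Base 5644: x_0 = 5644^825 mod 6601 = 806. x_0 is neither 1 nor 6600, so continue squaring. x_1 = 806^2 mod 6601 = 2738. x_2 = 2738^2 mod 6601 = 4509. Reached i = s−1 = 2 without hitting −1: 5644 is a Miller–Rabin witness and 6601 is composite.
Base 6049: x_0 = 6049^825 mod 6601 = 1380. x_0 is neither 1 nor 6600, so continue squaring. x_1 = 1380^2 mod 6601 = 3312. x_2 = 3312^2 mod 6601 = 5083. Reached i = s−1 = 2 without hitting −1: 6049 is a Miller–Rabin witness and 6601 is composite.
The smallest witness among the given bases is 5644.

5644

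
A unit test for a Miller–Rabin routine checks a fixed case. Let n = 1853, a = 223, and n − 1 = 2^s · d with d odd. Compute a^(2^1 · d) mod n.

n − 1 = 1852 = 2^2 · 463, so s = 2 and d = 463.
By repeated squaring, 223^463 ≡ 298 (mod 1853).
x_0 = 298.
x_1 = 298^2 mod 1853 = 1713.

1713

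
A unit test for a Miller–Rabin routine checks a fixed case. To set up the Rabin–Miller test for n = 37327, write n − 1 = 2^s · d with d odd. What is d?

Halving: 37326 → 18663; 18663 is odd.
So 37326 = 2^1 · 18663.

18663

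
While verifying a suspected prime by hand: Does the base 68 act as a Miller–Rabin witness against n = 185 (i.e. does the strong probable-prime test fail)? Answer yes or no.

no

n − 1 = 184 = 2^3 · 23, so s = 3 and d = 23.
x_0 = 68^23 mod 185 = 117.
x_0 is neither 1 nor 184, so continue squaring.
x_1 = 117^2 mod 185 = 184.
x_1 ≡ −1, so 68 is not a witness.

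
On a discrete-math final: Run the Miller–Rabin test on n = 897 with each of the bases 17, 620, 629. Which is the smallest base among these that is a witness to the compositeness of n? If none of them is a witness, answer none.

n − 1 = 896 = 2^7 · 7, so s = 7 and d = 7.
Base 17: x_0 = 17^7 mod 897 = 641. x_0 is neither 1 nor 896, so continue squaring. x_1 = 641^2 mod 897 = 55. x_2 = 55^2 mod 897 = 334. x_3 = 334^2 mod 897 = 328. x_4 = 328^2 mod 897 = 841. x_5 = 841^2 mod 897 = 445. x_6 = 445^2 mod 897 = 685. Reached i = s−1 = 6 without hitting −1: 17 is a Miller–Rabin witness and 897 is composite.
Base 620: x_0 = 620^7 mod 897 = 620. x_0 is neither 1 nor 896, so continue squaring. x_1 = 620^2 mod 897 = 484. x_2 = 484^2 mod 897 = 139. x_3 = 139^2 mod 897 = 484. x_4 = 484^2 mod 897 = 139. x_5 = 139^2 mod 897 = 484. x_6 = 484^2 mod 897 = 139. Reached i = s−1 = 6 without hitting −1: 620 is a Miller–Rabin witness and 897 is composite.
Base 629: x_0 = 629^7 mod 897 = 242. x_0 is neither 1 nor 896, so continue squaring. x_1 = 242^2 mod 897 = 259. x_2 = 259^2 mod 897 = 703. x_3 = 703^2 mod 897 = 859. x_4 = 859^2 mod 897 = 547. x_5 = 547^2 mod 897 = 508. x_6 = 508^2 mod 897 = 625. Reached i = s−1 = 6 without hitting −1: 629 is a Miller–Rabin witness and 897 is composite.
The smallest witness among the given bases is 17.

17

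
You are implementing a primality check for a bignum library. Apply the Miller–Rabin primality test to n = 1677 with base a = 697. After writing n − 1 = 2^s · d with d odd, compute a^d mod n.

1357

n − 1 = 1676 = 2^2 · 419, so s = 2 and d = 419.
697^419 mod 1677 = 1357.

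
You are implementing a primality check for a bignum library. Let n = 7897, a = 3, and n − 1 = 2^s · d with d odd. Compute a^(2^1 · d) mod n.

6525

n − 1 = 7896 = 2^3 · 987, so s = 3 and d = 987.
x_0 = 3^987 mod 7897 = 2456.
x_1 = 2456^2 mod 7897 = 6525.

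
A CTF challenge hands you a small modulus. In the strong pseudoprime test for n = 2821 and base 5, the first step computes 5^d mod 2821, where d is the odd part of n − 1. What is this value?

n − 1 = 2820 = 2^2 · 705, so s = 2 and d = 705.
5^705 mod 2821 = 993.

993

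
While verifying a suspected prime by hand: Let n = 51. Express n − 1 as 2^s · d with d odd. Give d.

Halving: 50 → 25; 25 is odd.
So 50 = 2^1 · 25.

25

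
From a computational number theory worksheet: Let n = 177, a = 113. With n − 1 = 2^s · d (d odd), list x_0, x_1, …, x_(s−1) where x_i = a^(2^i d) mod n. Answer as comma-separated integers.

98, 46, 169, 64

n − 1 = 176 = 2^4 · 11, so s = 4 and d = 11.
x_0 = 113^11 mod 177 = 98.
x_1 = 98^2 mod 177 = 46.
x_2 = 46^2 mod 177 = 169.
x_3 = 169^2 mod 177 = 64.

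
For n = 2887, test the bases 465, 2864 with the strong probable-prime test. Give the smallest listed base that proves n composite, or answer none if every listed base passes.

none

n − 1 = 2886 = 2^1 · 1443, so s = 1 and d = 1443.
Base 465: x_0 = 465^1443 mod 2887 = 2886. x_0 = 2886 ≡ −1, so 465 is not a witness.
Base 2864: x_0 = 2864^1443 mod 2887 = 1. x_0 = 1, so 2864 is not a witness.
No listed base is a witness for 2887.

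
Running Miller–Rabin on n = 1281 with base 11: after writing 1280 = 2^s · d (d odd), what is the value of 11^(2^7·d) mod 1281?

550

n − 1 = 1280 = 2^8 · 5, so s = 8 and d = 5.
x_0 = 11^5 mod 1281 = 926.
x_1 = 926^2 mod 1281 = 487.
x_2 = 487^2 mod 1281 = 184.
x_3 = 184^2 mod 1281 = 550.
x_4 = 550^2 mod 1281 = 184.
x_5 = 184^2 mod 1281 = 550.
x_6 = 550^2 mod 1281 = 184.
x_7 = 184^2 mod 1281 = 550.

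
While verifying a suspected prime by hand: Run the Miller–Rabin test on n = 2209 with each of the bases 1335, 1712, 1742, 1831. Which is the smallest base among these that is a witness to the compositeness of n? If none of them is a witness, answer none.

n − 1 = 2208 = 2^5 · 69, so s = 5 and d = 69.
Base 1335: x_0 = 1335^69 mod 2209 = 2208. x_0 = 2208 ≡ −1, so 1335 is not a witness.
Base 1712: x_0 = 1712^69 mod 2209 = 1503. x_0 is neither 1 nor 2208, so continue squaring. x_1 = 1503^2 mod 2209 = 1411. x_2 = 1411^2 mod 2209 = 612. x_3 = 612^2 mod 2209 = 1223. x_4 = 1223^2 mod 2209 = 236. Reached i = s−1 = 4 without hitting −1: 1712 is a Miller–Rabin witness and 2209 is composite.
Base 1742: x_0 = 1742^69 mod 2209 = 2116. x_0 is neither 1 nor 2208, so continue squaring. x_1 = 2116^2 mod 2209 = 2022. x_2 = 2022^2 mod 2209 = 1834. x_3 = 1834^2 mod 2209 = 1458. x_4 = 1458^2 mod 2209 = 706. Reached i = s−1 = 4 without hitting −1: 1742 is a Miller–Rabin witness and 2209 is composite.
Base 1831: x_0 = 1831^69 mod 2209 = 1597. x_0 is neither 1 nor 2208, so continue squaring. x_1 = 1597^2 mod 2209 = 1223. x_2 = 1223^2 mod 2209 = 236. x_3 = 236^2 mod 2209 = 471. x_4 = 471^2 mod 2209 = 941. Reached i = s−1 = 4 without hitting −1: 1831 is a Miller–Rabin witness and 2209 is composite.
The smallest witness among the given bases is 1712.

1712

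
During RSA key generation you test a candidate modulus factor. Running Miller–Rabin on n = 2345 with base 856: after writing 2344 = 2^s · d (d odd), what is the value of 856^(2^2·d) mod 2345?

n − 1 = 2344 = 2^3 · 293, so s = 3 and d = 293.
Repeated squaring mod 2345: 856^1 ≡ 856, 856^2 ≡ 1096, 856^4 ≡ 576, 856^8 ≡ 1131, 856^16 ≡ 1136, 856^32 ≡ 746, 856^64 ≡ 751, 856^128 ≡ 1201, 856^256 ≡ 226.
293 = 256 + 32 + 4 + 1, so 856^293 ≡ 226·746·576·856 ≡ 2216 (mod 2345).
x_0 = 2216.
x_1 = 2216^2 mod 2345 = 226.
x_2 = 226^2 mod 2345 = 1831.

1831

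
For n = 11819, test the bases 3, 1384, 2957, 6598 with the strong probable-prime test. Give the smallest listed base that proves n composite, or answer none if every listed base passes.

n − 1 = 11818 = 2^1 · 5909, so s = 1 and d = 5909.
Base 3: x_0 = 3^5909 mod 11819 = 3272. x_0 ∉ {1, 11818} and s = 1, so 3 is a Miller–Rabin witness and 11819 is composite.
Base 1384: x_0 = 1384^5909 mod 11819 = 6138. x_0 ∉ {1, 11818} and s = 1, so 1384 is a Miller–Rabin witness and 11819 is composite.
Base 2957: x_0 = 2957^5909 mod 11819 = 3261. x_0 ∉ {1, 11818} and s = 1, so 2957 is a Miller–Rabin witness and 11819 is composite.
Base 6598: x_0 = 6598^5909 mod 11819 = 7726. x_0 ∉ {1, 11818} and s = 1, so 6598 is a Miller–Rabin witness and 11819 is composite.
The smallest witness among the given bases is 3.

3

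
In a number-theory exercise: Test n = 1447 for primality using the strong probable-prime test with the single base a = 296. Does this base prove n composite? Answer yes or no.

n − 1 = 1446 = 2^1 · 723, so s = 1 and d = 723.
x_0 = 296^723 mod 1447 = 1.
x_0 = 1, so 296 is not a witness.

no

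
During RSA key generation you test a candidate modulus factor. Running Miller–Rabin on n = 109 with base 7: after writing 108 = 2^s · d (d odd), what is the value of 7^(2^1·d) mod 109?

1

n − 1 = 108 = 2^2 · 27, so s = 2 and d = 27.
x_0 = 7^27 mod 109 = 1.
x_1 = 1^2 mod 109 = 1.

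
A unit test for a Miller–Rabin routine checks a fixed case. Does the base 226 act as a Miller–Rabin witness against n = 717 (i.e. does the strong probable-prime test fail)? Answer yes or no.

yes

n − 1 = 716 = 2^2 · 179, so s = 2 and d = 179.
Repeated squaring mod 717: 226^1 ≡ 226, 226^2 ≡ 169, 226^4 ≡ 598, 226^8 ≡ 538, 226^16 ≡ 493, 226^32 ≡ 703, 226^64 ≡ 196, 226^128 ≡ 415.
179 = 128 + 32 + 16 + 2 + 1, so 226^179 ≡ 415·703·493·169·226 ≡ 631 (mod 717).
x_0 = 226^179 mod 717 = 631.
x_0 is neither 1 nor 716, so continue squaring.
x_1 = 631^2 mod 717 = 226.
Reached i = s−1 = 1 without hitting −1: 226 is a Miller–Rabin witness and 717 is composite.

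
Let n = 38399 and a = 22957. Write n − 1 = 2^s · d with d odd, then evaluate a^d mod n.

35403

n − 1 = 38398 = 2^1 · 19199, so s = 1 and d = 19199.
22957^19199 mod 38399 = 35403.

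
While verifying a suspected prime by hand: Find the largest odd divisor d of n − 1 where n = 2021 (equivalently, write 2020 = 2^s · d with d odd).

Halving: 2020 → 1010 → 505; 505 is odd.
So 2020 = 2^2 · 505.

505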